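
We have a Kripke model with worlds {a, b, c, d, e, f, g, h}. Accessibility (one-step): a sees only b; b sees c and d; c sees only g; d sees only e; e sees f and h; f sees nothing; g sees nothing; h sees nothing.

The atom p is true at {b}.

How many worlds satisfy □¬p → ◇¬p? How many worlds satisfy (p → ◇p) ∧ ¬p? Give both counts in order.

5 and 7

For □¬p → ◇¬p:
a: □¬p is F, ◇¬p is F. ✓
b: □¬p is T, ◇¬p is T. ✓
c: □¬p is T, ◇¬p is T. ✓
d: □¬p is T, ◇¬p is T. ✓
e: □¬p is T, ◇¬p is T. ✓
f: □¬p is T, ◇¬p is F. ✗
g: □¬p is T, ◇¬p is F. ✗
h: □¬p is T, ◇¬p is F. ✗
— 5 worlds.
For (p → ◇p) ∧ ¬p:
a: p → ◇p is T, ¬p is T. ✓
b: p → ◇p is F, ¬p is F. ✗
c: p → ◇p is T, ¬p is T. ✓
d: p → ◇p is T, ¬p is T. ✓
e: p → ◇p is T, ¬p is T. ✓
f: p → ◇p is T, ¬p is T. ✓
g: p → ◇p is T, ¬p is T. ✓
h: p → ◇p is T, ¬p is T. ✓
— 7 worlds.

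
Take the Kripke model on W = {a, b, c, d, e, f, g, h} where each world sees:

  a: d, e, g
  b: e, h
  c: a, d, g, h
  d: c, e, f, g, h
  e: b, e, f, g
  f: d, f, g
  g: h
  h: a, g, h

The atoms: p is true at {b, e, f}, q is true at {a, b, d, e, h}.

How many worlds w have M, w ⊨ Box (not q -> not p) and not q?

a: Box (not q -> not p) is T, not q is F. ✗
b: Box (not q -> not p) is T, not q is F. ✗
c: Box (not q -> not p) is T, not q is T. ✓
d: Box (not q -> not p) is F, not q is F. ✗
e: Box (not q -> not p) is F, not q is F. ✗
f: Box (not q -> not p) is F, not q is T. ✗
g: Box (not q -> not p) is T, not q is T. ✓
h: Box (not q -> not p) is T, not q is F. ✗
Satisfying worlds: {c, g}.

2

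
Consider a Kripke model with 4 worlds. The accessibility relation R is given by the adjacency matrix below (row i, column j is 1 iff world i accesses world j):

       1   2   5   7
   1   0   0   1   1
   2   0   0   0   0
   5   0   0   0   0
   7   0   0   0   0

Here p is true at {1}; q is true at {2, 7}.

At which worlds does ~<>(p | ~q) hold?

1: <>(p | ~q) is T. ✗
2: <>(p | ~q) is F. ✓
5: <>(p | ~q) is F. ✓
7: <>(p | ~q) is F. ✓

{2, 5, 7}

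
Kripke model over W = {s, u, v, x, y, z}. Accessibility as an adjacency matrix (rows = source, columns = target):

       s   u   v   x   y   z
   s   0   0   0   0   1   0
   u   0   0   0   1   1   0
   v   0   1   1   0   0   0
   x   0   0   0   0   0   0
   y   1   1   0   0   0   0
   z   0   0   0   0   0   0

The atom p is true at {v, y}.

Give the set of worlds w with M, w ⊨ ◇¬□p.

s: successors {y}; ¬□p there: y:T. ✓
u: successors {x, y}; ¬□p there: x:F, y:T. ✓
v: successors {u, v}; ¬□p there: u:T, v:T. ✓
x: no successors, so ◇¬□p fails. ✗
y: successors {s, u}; ¬□p there: s:F, u:T. ✓
z: no successors, so ◇¬□p fails. ✗

{s, u, v, y}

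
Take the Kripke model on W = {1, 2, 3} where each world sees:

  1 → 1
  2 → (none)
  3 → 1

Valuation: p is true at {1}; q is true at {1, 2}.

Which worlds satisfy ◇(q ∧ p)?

1: successors {1}; q ∧ p there: 1:T. ✓
2: no successors, so ◇(q ∧ p) fails. ✗
3: successors {1}; q ∧ p there: 1:T. ✓

{1, 3}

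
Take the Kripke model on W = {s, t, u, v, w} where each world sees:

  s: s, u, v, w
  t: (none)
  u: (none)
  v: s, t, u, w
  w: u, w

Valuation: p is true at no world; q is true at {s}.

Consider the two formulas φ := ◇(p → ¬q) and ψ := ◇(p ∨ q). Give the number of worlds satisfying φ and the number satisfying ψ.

3 and 2

For ◇(p → ¬q):
s: successors {s, u, v, w}; p → ¬q there: s:T, u:T, v:T, w:T. ✓
t: no successors, so ◇(p → ¬q) fails. ✗
u: no successors, so ◇(p → ¬q) fails. ✗
v: successors {s, t, u, w}; p → ¬q there: s:T, t:T, u:T, w:T. ✓
w: successors {u, w}; p → ¬q there: u:T, w:T. ✓
— 3 worlds.
For ◇(p ∨ q):
s: successors {s, u, v, w}; p ∨ q there: s:T, u:F, v:F, w:F. ✓
t: no successors, so ◇(p ∨ q) fails. ✗
u: no successors, so ◇(p ∨ q) fails. ✗
v: successors {s, t, u, w}; p ∨ q there: s:T, t:F, u:F, w:F. ✓
w: successors {u, w}; p ∨ q there: u:F, w:F. ✗
— 2 worlds.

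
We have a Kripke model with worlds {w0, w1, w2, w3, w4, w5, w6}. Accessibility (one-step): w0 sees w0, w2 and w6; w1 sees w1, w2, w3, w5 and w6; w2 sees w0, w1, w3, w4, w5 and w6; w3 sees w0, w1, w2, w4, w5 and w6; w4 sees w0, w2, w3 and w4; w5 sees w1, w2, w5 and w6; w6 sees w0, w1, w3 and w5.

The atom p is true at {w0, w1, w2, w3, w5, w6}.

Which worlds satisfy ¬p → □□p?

{w0, w1, w2, w3, w5, w6}

w0: ¬p is F, □□p is F. ✓
w1: ¬p is F, □□p is F. ✓
w2: ¬p is F, □□p is F. ✓
w3: ¬p is F, □□p is F. ✓
w4: ¬p is T, □□p is F. ✗
w5: ¬p is F, □□p is F. ✓
w6: ¬p is F, □□p is F. ✓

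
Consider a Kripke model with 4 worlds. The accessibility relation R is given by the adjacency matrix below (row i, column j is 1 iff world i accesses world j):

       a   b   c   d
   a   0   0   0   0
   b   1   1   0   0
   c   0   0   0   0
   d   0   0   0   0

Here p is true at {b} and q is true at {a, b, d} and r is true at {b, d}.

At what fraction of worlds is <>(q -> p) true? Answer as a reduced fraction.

1/4

a: no successors, so <>(q -> p) fails. ✗
b: successors {a, b}; q -> p there: a:F, b:T. ✓
c: no successors, so <>(q -> p) fails. ✗
d: no successors, so <>(q -> p) fails. ✗
That's 1 of 4 worlds, so 1/4.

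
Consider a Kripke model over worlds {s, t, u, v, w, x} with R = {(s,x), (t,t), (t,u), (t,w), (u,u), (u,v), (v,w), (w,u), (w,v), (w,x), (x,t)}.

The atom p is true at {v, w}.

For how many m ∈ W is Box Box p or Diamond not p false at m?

s: Box Box p is F, Diamond not p is T. ✓
t: Box Box p is F, Diamond not p is T. ✓
u: Box Box p is F, Diamond not p is T. ✓
v: Box Box p is F, Diamond not p is F. ✗
w: Box Box p is F, Diamond not p is T. ✓
x: Box Box p is F, Diamond not p is T. ✓
Satisfying worlds: {s, t, u, w, x}.
So Box Box p or Diamond not p fails at the other 1 world.

1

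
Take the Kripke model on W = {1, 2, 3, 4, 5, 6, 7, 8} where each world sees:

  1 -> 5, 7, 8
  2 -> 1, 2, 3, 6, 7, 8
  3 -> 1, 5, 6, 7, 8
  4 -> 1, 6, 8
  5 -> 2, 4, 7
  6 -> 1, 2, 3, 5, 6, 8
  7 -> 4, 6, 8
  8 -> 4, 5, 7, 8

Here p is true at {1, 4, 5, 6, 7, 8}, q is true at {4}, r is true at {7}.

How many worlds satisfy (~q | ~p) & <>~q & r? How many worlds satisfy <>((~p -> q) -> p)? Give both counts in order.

1 and 8

For (~q | ~p) & <>~q & r:
1: ~q | ~p is T, <>~q & r is F. ✗
2: ~q | ~p is T, <>~q & r is F. ✗
3: ~q | ~p is T, <>~q & r is F. ✗
4: ~q | ~p is F, <>~q & r is F. ✗
5: ~q | ~p is T, <>~q & r is F. ✗
6: ~q | ~p is T, <>~q & r is F. ✗
7: ~q | ~p is T, <>~q & r is T. ✓
8: ~q | ~p is T, <>~q & r is F. ✗
— 1 world.
For <>((~p -> q) -> p):
1: successors {5, 7, 8}; (~p -> q) -> p there: 5:T, 7:T, 8:T. ✓
2: successors {1, 2, 3, 6, 7, 8}; (~p -> q) -> p there: 1:T, 2:T, 3:T, 6:T, 7:T, 8:T. ✓
3: successors {1, 5, 6, 7, 8}; (~p -> q) -> p there: 1:T, 5:T, 6:T, 7:T, 8:T. ✓
4: successors {1, 6, 8}; (~p -> q) -> p there: 1:T, 6:T, 8:T. ✓
5: successors {2, 4, 7}; (~p -> q) -> p there: 2:T, 4:T, 7:T. ✓
6: successors {1, 2, 3, 5, 6, 8}; (~p -> q) -> p there: 1:T, 2:T, 3:T, 5:T, 6:T, 8:T. ✓
7: successors {4, 6, 8}; (~p -> q) -> p there: 4:T, 6:T, 8:T. ✓
8: successors {4, 5, 7, 8}; (~p -> q) -> p there: 4:T, 5:T, 7:T, 8:T. ✓
— 8 worlds.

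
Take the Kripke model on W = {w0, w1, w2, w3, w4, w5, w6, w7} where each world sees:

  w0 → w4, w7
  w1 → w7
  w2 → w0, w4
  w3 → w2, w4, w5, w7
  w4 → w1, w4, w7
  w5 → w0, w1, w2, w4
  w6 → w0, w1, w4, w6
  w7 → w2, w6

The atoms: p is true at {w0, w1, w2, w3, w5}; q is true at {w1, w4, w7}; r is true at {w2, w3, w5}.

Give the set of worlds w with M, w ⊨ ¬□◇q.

{w0, w1, w3, w4}

w0: □◇q is F. ✓
w1: □◇q is F. ✓
w2: □◇q is T. ✗
w3: □◇q is F. ✓
w4: □◇q is F. ✓
w5: □◇q is T. ✗
w6: □◇q is T. ✗
w7: □◇q is T. ✗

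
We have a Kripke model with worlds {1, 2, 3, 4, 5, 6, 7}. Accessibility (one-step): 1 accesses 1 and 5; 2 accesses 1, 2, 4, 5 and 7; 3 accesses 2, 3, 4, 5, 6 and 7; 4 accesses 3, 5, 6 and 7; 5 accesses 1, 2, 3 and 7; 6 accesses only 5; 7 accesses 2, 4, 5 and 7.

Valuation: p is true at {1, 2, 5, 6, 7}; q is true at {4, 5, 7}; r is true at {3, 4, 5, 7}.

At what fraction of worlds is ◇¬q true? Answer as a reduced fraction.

6/7

1: successors {1, 5}; ¬q there: 1:T, 5:F. ✓
2: successors {1, 2, 4, 5, 7}; ¬q there: 1:T, 2:T, 4:F, 5:F, 7:F. ✓
3: successors {2, 3, 4, 5, 6, 7}; ¬q there: 2:T, 3:T, 4:F, 5:F, 6:T, 7:F. ✓
4: successors {3, 5, 6, 7}; ¬q there: 3:T, 5:F, 6:T, 7:F. ✓
5: successors {1, 2, 3, 7}; ¬q there: 1:T, 2:T, 3:T, 7:F. ✓
6: successors {5}; ¬q there: 5:F. ✗
7: successors {2, 4, 5, 7}; ¬q there: 2:T, 4:F, 5:F, 7:F. ✓
That's 6 of 7 worlds, so 6/7.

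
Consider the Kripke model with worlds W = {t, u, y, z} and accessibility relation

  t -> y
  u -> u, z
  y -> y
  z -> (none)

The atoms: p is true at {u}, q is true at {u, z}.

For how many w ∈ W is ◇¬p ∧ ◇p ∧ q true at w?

1

t: ◇¬p ∧ ◇p is F, q is F. ✗
u: ◇¬p ∧ ◇p is T, q is T. ✓
y: ◇¬p ∧ ◇p is F, q is F. ✗
z: ◇¬p ∧ ◇p is F, q is T. ✗
Satisfying worlds: {u}.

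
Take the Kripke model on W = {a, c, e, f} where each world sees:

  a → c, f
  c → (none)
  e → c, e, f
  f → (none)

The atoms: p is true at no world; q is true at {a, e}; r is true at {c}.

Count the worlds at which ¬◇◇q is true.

3

a: ◇◇q is F. ✓
c: ◇◇q is F. ✓
e: ◇◇q is T. ✗
f: ◇◇q is F. ✓
Satisfying worlds: {a, c, f}.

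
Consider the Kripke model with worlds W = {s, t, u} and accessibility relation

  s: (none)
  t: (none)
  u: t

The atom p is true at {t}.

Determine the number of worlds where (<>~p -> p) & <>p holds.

1

s: <>~p -> p is T, <>p is F. ✗
t: <>~p -> p is T, <>p is F. ✗
u: <>~p -> p is T, <>p is T. ✓
Satisfying worlds: {u}.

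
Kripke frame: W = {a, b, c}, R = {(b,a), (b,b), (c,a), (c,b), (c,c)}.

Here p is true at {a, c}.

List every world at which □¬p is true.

{a}

a: no successors, so □¬p holds vacuously. ✓
b: successors {a, b}; ¬p there: a:F, b:T. ✗
c: successors {a, b, c}; ¬p there: a:F, b:T, c:F. ✗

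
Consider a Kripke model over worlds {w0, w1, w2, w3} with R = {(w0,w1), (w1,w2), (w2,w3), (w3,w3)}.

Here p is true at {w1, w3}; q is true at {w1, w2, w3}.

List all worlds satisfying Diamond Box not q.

w0: successors {w1}; Box not q there: w1:F. ✗
w1: successors {w2}; Box not q there: w2:F. ✗
w2: successors {w3}; Box not q there: w3:F. ✗
w3: successors {w3}; Box not q there: w3:F. ✗

∅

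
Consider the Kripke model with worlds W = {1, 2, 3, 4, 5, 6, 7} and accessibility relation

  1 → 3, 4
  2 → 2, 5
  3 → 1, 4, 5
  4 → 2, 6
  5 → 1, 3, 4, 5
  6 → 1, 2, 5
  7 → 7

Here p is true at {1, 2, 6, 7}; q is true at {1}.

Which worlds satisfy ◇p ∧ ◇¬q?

1: ◇p is F, ◇¬q is T. ✗
2: ◇p is T, ◇¬q is T. ✓
3: ◇p is T, ◇¬q is T. ✓
4: ◇p is T, ◇¬q is T. ✓
5: ◇p is T, ◇¬q is T. ✓
6: ◇p is T, ◇¬q is T. ✓
7: ◇p is T, ◇¬q is T. ✓

{2, 3, 4, 5, 6, 7}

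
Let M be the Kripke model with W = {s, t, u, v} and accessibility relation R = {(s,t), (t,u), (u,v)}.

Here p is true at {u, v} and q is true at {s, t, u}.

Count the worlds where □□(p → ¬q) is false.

s: successors {t}; □(p → ¬q) there: t:F. ✗
t: successors {u}; □(p → ¬q) there: u:T. ✓
u: successors {v}; □(p → ¬q) there: v:T. ✓
v: no successors, so □□(p → ¬q) holds vacuously. ✓
Satisfying worlds: {t, u, v}.
So □□(p → ¬q) fails at the other 1 world.

1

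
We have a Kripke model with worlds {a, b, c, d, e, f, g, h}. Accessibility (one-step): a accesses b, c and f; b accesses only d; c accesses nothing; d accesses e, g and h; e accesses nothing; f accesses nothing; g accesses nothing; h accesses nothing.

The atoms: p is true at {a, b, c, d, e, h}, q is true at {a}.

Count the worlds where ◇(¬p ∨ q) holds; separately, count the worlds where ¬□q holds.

For ◇(¬p ∨ q):
a: successors {b, c, f}; ¬p ∨ q there: b:F, c:F, f:T. ✓
b: successors {d}; ¬p ∨ q there: d:F. ✗
c: no successors, so ◇(¬p ∨ q) fails. ✗
d: successors {e, g, h}; ¬p ∨ q there: e:F, g:T, h:F. ✓
e: no successors, so ◇(¬p ∨ q) fails. ✗
f: no successors, so ◇(¬p ∨ q) fails. ✗
g: no successors, so ◇(¬p ∨ q) fails. ✗
h: no successors, so ◇(¬p ∨ q) fails. ✗
— 2 worlds.
For ¬□q:
a: □q is F. ✓
b: □q is F. ✓
c: □q is T. ✗
d: □q is F. ✓
e: □q is T. ✗
f: □q is T. ✗
g: □q is T. ✗
h: □q is T. ✗
— 3 worlds.

2 and 3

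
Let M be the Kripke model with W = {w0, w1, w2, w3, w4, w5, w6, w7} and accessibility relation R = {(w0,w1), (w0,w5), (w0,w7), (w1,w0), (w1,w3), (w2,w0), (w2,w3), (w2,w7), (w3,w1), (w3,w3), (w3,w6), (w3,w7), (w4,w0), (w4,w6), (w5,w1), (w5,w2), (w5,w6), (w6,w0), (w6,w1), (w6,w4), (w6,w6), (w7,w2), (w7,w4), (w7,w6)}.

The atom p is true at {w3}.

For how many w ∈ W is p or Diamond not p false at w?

w0: p is F, Diamond not p is T. ✓
w1: p is F, Diamond not p is T. ✓
w2: p is F, Diamond not p is T. ✓
w3: p is T, Diamond not p is T. ✓
w4: p is F, Diamond not p is T. ✓
w5: p is F, Diamond not p is T. ✓
w6: p is F, Diamond not p is T. ✓
w7: p is F, Diamond not p is T. ✓
Satisfying worlds: {w0, w1, w2, w3, w4, w5, w6, w7}.
So p or Diamond not p fails at the other 0 worlds.

0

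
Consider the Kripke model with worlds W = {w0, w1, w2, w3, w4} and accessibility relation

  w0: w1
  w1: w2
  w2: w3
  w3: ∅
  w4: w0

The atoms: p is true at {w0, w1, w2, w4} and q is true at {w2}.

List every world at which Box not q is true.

{w0, w2, w3, w4}

w0: successors {w1}; not q there: w1:T. ✓
w1: successors {w2}; not q there: w2:F. ✗
w2: successors {w3}; not q there: w3:T. ✓
w3: no successors, so Box not q holds vacuously. ✓
w4: successors {w0}; not q there: w0:T. ✓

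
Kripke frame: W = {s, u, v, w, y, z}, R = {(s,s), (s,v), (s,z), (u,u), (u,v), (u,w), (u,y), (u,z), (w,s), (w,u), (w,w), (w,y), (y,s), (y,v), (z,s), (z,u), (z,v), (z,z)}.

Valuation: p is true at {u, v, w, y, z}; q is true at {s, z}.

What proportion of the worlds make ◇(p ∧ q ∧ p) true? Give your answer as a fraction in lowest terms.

1/2

s: successors {s, v, z}; p ∧ q ∧ p there: s:F, v:F, z:T. ✓
u: successors {u, v, w, y, z}; p ∧ q ∧ p there: u:F, v:F, w:F, y:F, z:T. ✓
v: no successors, so ◇(p ∧ q ∧ p) fails. ✗
w: successors {s, u, w, y}; p ∧ q ∧ p there: s:F, u:F, w:F, y:F. ✗
y: successors {s, v}; p ∧ q ∧ p there: s:F, v:F. ✗
z: successors {s, u, v, z}; p ∧ q ∧ p there: s:F, u:F, v:F, z:T. ✓
That's 3 of 6 worlds, so 3/6 = 1/2.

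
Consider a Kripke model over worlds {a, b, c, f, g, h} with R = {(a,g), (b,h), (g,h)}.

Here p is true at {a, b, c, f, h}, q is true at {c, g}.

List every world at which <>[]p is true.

a: successors {g}; []p there: g:T. ✓
b: successors {h}; []p there: h:T. ✓
c: no successors, so <>[]p fails. ✗
f: no successors, so <>[]p fails. ✗
g: successors {h}; []p there: h:T. ✓
h: no successors, so <>[]p fails. ✗

{a, b, g}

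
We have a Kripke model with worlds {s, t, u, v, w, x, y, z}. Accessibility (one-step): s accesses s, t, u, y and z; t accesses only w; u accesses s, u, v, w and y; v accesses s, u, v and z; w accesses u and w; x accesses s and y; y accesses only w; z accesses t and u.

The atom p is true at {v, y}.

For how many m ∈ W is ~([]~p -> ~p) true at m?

1

s: []~p -> ~p is T. ✗
t: []~p -> ~p is T. ✗
u: []~p -> ~p is T. ✗
v: []~p -> ~p is T. ✗
w: []~p -> ~p is T. ✗
x: []~p -> ~p is T. ✗
y: []~p -> ~p is F. ✓
z: []~p -> ~p is T. ✗
Satisfying worlds: {y}.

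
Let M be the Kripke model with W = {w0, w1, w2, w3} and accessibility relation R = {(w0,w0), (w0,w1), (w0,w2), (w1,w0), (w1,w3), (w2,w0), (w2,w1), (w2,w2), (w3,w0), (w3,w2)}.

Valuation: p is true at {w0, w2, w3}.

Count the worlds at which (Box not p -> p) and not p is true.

1

w0: Box not p -> p is T, not p is F. ✗
w1: Box not p -> p is T, not p is T. ✓
w2: Box not p -> p is T, not p is F. ✗
w3: Box not p -> p is T, not p is F. ✗
Satisfying worlds: {w1}.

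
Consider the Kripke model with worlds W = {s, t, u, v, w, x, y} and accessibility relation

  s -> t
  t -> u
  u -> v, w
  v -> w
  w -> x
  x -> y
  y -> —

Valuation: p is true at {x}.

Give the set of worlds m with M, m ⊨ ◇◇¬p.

s: successors {t}; ◇¬p there: t:T. ✓
t: successors {u}; ◇¬p there: u:T. ✓
u: successors {v, w}; ◇¬p there: v:T, w:F. ✓
v: successors {w}; ◇¬p there: w:F. ✗
w: successors {x}; ◇¬p there: x:T. ✓
x: successors {y}; ◇¬p there: y:F. ✗
y: no successors, so ◇◇¬p fails. ✗

{s, t, u, w}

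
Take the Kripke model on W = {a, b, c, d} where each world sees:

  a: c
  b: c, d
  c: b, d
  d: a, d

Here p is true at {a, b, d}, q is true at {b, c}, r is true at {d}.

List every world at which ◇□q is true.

a: successors {c}; □q there: c:F. ✗
b: successors {c, d}; □q there: c:F, d:F. ✗
c: successors {b, d}; □q there: b:F, d:F. ✗
d: successors {a, d}; □q there: a:T, d:F. ✓

{d}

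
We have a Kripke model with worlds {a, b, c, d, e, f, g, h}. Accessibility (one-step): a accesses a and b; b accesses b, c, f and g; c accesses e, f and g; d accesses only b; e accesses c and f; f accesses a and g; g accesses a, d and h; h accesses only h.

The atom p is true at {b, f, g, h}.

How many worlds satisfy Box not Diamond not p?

a: successors {a, b}; not Diamond not p there: a:F, b:F. ✗
b: successors {b, c, f, g}; not Diamond not p there: b:F, c:F, f:F, g:F. ✗
c: successors {e, f, g}; not Diamond not p there: e:F, f:F, g:F. ✗
d: successors {b}; not Diamond not p there: b:F. ✗
e: successors {c, f}; not Diamond not p there: c:F, f:F. ✗
f: successors {a, g}; not Diamond not p there: a:F, g:F. ✗
g: successors {a, d, h}; not Diamond not p there: a:F, d:T, h:T. ✗
h: successors {h}; not Diamond not p there: h:T. ✓
Satisfying worlds: {h}.

1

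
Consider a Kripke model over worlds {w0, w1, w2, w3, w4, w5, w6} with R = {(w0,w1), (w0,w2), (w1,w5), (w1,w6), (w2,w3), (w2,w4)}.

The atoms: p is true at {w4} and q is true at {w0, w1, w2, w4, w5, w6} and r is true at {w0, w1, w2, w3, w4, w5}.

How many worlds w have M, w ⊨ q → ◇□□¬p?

w0: q is T, ◇□□¬p is T. ✓
w1: q is T, ◇□□¬p is T. ✓
w2: q is T, ◇□□¬p is T. ✓
w3: q is F, ◇□□¬p is F. ✓
w4: q is T, ◇□□¬p is F. ✗
w5: q is T, ◇□□¬p is F. ✗
w6: q is T, ◇□□¬p is F. ✗
Satisfying worlds: {w0, w1, w2, w3}.

4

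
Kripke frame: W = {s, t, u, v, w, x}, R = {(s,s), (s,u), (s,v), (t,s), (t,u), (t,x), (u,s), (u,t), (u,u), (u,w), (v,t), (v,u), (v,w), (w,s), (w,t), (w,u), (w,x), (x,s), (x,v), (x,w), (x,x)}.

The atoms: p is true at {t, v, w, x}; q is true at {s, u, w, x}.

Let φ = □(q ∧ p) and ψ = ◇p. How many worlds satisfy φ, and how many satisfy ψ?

For □(q ∧ p):
s: successors {s, u, v}; q ∧ p there: s:F, u:F, v:F. ✗
t: successors {s, u, x}; q ∧ p there: s:F, u:F, x:T. ✗
u: successors {s, t, u, w}; q ∧ p there: s:F, t:F, u:F, w:T. ✗
v: successors {t, u, w}; q ∧ p there: t:F, u:F, w:T. ✗
w: successors {s, t, u, x}; q ∧ p there: s:F, t:F, u:F, x:T. ✗
x: successors {s, v, w, x}; q ∧ p there: s:F, v:F, w:T, x:T. ✗
— 0 worlds.
For ◇p:
s: successors {s, u, v}; p there: s:F, u:F, v:T. ✓
t: successors {s, u, x}; p there: s:F, u:F, x:T. ✓
u: successors {s, t, u, w}; p there: s:F, t:T, u:F, w:T. ✓
v: successors {t, u, w}; p there: t:T, u:F, w:T. ✓
w: successors {s, t, u, x}; p there: s:F, t:T, u:F, x:T. ✓
x: successors {s, v, w, x}; p there: s:F, v:T, w:T, x:T. ✓
— 6 worlds.

0 and 6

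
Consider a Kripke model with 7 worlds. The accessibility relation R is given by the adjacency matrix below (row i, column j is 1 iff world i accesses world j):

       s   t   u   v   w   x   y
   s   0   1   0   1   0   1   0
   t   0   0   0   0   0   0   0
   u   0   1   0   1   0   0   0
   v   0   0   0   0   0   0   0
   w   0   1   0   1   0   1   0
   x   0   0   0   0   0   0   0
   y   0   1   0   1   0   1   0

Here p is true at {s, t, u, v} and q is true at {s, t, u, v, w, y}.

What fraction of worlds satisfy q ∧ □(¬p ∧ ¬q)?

2/7

s: q is T, □(¬p ∧ ¬q) is F. ✗
t: q is T, □(¬p ∧ ¬q) is T. ✓
u: q is T, □(¬p ∧ ¬q) is F. ✗
v: q is T, □(¬p ∧ ¬q) is T. ✓
w: q is T, □(¬p ∧ ¬q) is F. ✗
x: q is F, □(¬p ∧ ¬q) is T. ✗
y: q is T, □(¬p ∧ ¬q) is F. ✗
That's 2 of 7 worlds, so 2/7.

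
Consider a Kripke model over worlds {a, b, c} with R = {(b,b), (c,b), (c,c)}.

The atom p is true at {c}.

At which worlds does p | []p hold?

a: p is F, []p is T. ✓
b: p is F, []p is F. ✗
c: p is T, []p is F. ✓

{a, c}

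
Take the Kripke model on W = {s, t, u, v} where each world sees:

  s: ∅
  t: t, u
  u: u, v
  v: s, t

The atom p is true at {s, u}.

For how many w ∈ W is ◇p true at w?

s: no successors, so ◇p fails. ✗
t: successors {t, u}; p there: t:F, u:T. ✓
u: successors {u, v}; p there: u:T, v:F. ✓
v: successors {s, t}; p there: s:T, t:F. ✓
Satisfying worlds: {t, u, v}.

3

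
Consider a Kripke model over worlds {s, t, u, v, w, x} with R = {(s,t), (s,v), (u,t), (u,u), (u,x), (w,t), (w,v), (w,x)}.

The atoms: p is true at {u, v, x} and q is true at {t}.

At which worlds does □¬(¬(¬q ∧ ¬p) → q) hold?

s: successors {t, v}; ¬(¬(¬q ∧ ¬p) → q) there: t:F, v:T. ✗
t: no successors, so □¬(¬(¬q ∧ ¬p) → q) holds vacuously. ✓
u: successors {t, u, x}; ¬(¬(¬q ∧ ¬p) → q) there: t:F, u:T, x:T. ✗
v: no successors, so □¬(¬(¬q ∧ ¬p) → q) holds vacuously. ✓
w: successors {t, v, x}; ¬(¬(¬q ∧ ¬p) → q) there: t:F, v:T, x:T. ✗
x: no successors, so □¬(¬(¬q ∧ ¬p) → q) holds vacuously. ✓

{t, v, x}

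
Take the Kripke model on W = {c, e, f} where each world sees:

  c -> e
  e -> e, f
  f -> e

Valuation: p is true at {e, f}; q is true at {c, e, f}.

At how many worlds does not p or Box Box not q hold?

c: not p is T, Box Box not q is F. ✓
e: not p is F, Box Box not q is F. ✗
f: not p is F, Box Box not q is F. ✗
Satisfying worlds: {c}.

1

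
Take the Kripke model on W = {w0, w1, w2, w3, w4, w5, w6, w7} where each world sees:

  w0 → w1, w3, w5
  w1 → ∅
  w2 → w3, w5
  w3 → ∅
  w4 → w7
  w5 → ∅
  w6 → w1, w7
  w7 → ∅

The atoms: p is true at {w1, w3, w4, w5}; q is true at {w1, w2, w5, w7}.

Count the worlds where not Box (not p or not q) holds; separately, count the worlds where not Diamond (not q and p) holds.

For not Box (not p or not q):
w0: Box (not p or not q) is F. ✓
w1: Box (not p or not q) is T. ✗
w2: Box (not p or not q) is F. ✓
w3: Box (not p or not q) is T. ✗
w4: Box (not p or not q) is T. ✗
w5: Box (not p or not q) is T. ✗
w6: Box (not p or not q) is F. ✓
w7: Box (not p or not q) is T. ✗
— 3 worlds.
For not Diamond (not q and p):
w0: Diamond (not q and p) is T. ✗
w1: Diamond (not q and p) is F. ✓
w2: Diamond (not q and p) is T. ✗
w3: Diamond (not q and p) is F. ✓
w4: Diamond (not q and p) is F. ✓
w5: Diamond (not q and p) is F. ✓
w6: Diamond (not q and p) is F. ✓
w7: Diamond (not q and p) is F. ✓
— 6 worlds.

3 and 6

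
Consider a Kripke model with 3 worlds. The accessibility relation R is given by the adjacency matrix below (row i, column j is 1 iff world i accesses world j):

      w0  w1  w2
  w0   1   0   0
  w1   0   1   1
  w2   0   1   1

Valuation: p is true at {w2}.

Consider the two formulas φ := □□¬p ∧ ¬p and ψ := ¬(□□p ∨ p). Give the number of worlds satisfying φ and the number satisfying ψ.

For □□¬p ∧ ¬p:
w0: □□¬p is T, ¬p is T. ✓
w1: □□¬p is F, ¬p is T. ✗
w2: □□¬p is F, ¬p is F. ✗
— 1 world.
For ¬(□□p ∨ p):
w0: □□p ∨ p is F. ✓
w1: □□p ∨ p is F. ✓
w2: □□p ∨ p is T. ✗
— 2 worlds.

1 and 2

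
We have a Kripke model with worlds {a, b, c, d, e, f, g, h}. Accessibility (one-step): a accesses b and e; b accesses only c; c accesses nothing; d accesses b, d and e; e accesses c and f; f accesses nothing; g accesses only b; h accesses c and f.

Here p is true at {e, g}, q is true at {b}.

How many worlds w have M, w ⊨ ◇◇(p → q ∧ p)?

3

a: successors {b, e}; ◇(p → q ∧ p) there: b:T, e:T. ✓
b: successors {c}; ◇(p → q ∧ p) there: c:F. ✗
c: no successors, so ◇◇(p → q ∧ p) fails. ✗
d: successors {b, d, e}; ◇(p → q ∧ p) there: b:T, d:T, e:T. ✓
e: successors {c, f}; ◇(p → q ∧ p) there: c:F, f:F. ✗
f: no successors, so ◇◇(p → q ∧ p) fails. ✗
g: successors {b}; ◇(p → q ∧ p) there: b:T. ✓
h: successors {c, f}; ◇(p → q ∧ p) there: c:F, f:F. ✗
Satisfying worlds: {a, d, g}.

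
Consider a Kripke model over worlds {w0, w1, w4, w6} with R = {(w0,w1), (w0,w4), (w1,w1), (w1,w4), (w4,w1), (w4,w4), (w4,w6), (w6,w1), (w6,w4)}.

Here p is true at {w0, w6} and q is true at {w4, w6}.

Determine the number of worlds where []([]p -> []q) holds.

w0: successors {w1, w4}; []p -> []q there: w1:T, w4:T. ✓
w1: successors {w1, w4}; []p -> []q there: w1:T, w4:T. ✓
w4: successors {w1, w4, w6}; []p -> []q there: w1:T, w4:T, w6:T. ✓
w6: successors {w1, w4}; []p -> []q there: w1:T, w4:T. ✓
Satisfying worlds: {w0, w1, w4, w6}.

4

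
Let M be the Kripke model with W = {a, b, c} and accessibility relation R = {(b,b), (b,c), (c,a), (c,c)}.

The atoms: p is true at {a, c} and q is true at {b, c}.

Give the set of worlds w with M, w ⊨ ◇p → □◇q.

a: ◇p is F, □◇q is T. ✓
b: ◇p is T, □◇q is T. ✓
c: ◇p is T, □◇q is F. ✗

{a, b}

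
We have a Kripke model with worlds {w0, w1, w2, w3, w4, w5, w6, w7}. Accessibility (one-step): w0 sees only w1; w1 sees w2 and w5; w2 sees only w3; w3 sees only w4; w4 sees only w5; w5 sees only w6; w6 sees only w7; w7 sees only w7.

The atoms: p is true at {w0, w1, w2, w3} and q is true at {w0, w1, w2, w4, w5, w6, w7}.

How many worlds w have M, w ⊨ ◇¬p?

w0: successors {w1}; ¬p there: w1:F. ✗
w1: successors {w2, w5}; ¬p there: w2:F, w5:T. ✓
w2: successors {w3}; ¬p there: w3:F. ✗
w3: successors {w4}; ¬p there: w4:T. ✓
w4: successors {w5}; ¬p there: w5:T. ✓
w5: successors {w6}; ¬p there: w6:T. ✓
w6: successors {w7}; ¬p there: w7:T. ✓
w7: successors {w7}; ¬p there: w7:T. ✓
Satisfying worlds: {w1, w3, w4, w5, w6, w7}.

6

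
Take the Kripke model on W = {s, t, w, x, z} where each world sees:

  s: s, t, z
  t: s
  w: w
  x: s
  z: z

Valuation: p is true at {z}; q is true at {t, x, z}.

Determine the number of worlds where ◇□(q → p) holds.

s: successors {s, t, z}; □(q → p) there: s:F, t:T, z:T. ✓
t: successors {s}; □(q → p) there: s:F. ✗
w: successors {w}; □(q → p) there: w:T. ✓
x: successors {s}; □(q → p) there: s:F. ✗
z: successors {z}; □(q → p) there: z:T. ✓
Satisfying worlds: {s, w, z}.

3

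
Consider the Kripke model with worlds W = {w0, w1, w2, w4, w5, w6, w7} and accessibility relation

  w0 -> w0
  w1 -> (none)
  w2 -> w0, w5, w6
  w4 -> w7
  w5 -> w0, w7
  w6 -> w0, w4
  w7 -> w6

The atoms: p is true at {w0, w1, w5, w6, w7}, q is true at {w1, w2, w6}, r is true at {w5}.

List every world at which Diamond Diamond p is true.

{w0, w2, w4, w5, w6, w7}

w0: successors {w0}; Diamond p there: w0:T. ✓
w1: no successors, so Diamond Diamond p fails. ✗
w2: successors {w0, w5, w6}; Diamond p there: w0:T, w5:T, w6:T. ✓
w4: successors {w7}; Diamond p there: w7:T. ✓
w5: successors {w0, w7}; Diamond p there: w0:T, w7:T. ✓
w6: successors {w0, w4}; Diamond p there: w0:T, w4:T. ✓
w7: successors {w6}; Diamond p there: w6:T. ✓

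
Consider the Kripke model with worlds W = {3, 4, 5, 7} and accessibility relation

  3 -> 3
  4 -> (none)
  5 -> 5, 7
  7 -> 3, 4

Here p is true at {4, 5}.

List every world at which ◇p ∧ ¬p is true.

{7}

3: ◇p is F, ¬p is T. ✗
4: ◇p is F, ¬p is F. ✗
5: ◇p is T, ¬p is F. ✗
7: ◇p is T, ¬p is T. ✓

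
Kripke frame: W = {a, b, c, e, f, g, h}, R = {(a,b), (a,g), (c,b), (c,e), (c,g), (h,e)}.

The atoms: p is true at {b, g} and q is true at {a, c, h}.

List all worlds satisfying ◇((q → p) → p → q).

{c, h}

a: successors {b, g}; (q → p) → p → q there: b:F, g:F. ✗
b: no successors, so ◇((q → p) → p → q) fails. ✗
c: successors {b, e, g}; (q → p) → p → q there: b:F, e:T, g:F. ✓
e: no successors, so ◇((q → p) → p → q) fails. ✗
f: no successors, so ◇((q → p) → p → q) fails. ✗
g: no successors, so ◇((q → p) → p → q) fails. ✗
h: successors {e}; (q → p) → p → q there: e:T. ✓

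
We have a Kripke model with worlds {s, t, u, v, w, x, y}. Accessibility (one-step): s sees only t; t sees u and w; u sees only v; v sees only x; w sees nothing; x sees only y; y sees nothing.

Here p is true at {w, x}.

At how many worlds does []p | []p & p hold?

3

s: []p is F, []p & p is F. ✗
t: []p is F, []p & p is F. ✗
u: []p is F, []p & p is F. ✗
v: []p is T, []p & p is F. ✓
w: []p is T, []p & p is T. ✓
x: []p is F, []p & p is F. ✗
y: []p is T, []p & p is F. ✓
Satisfying worlds: {v, w, y}.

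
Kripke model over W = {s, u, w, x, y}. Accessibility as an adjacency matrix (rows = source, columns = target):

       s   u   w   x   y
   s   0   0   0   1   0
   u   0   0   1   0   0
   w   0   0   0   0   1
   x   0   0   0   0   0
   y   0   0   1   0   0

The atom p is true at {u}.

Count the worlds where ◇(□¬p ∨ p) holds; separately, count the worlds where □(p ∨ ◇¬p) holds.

4 and 4

For ◇(□¬p ∨ p):
s: successors {x}; □¬p ∨ p there: x:T. ✓
u: successors {w}; □¬p ∨ p there: w:T. ✓
w: successors {y}; □¬p ∨ p there: y:T. ✓
x: no successors, so ◇(□¬p ∨ p) fails. ✗
y: successors {w}; □¬p ∨ p there: w:T. ✓
— 4 worlds.
For □(p ∨ ◇¬p):
s: successors {x}; p ∨ ◇¬p there: x:F. ✗
u: successors {w}; p ∨ ◇¬p there: w:T. ✓
w: successors {y}; p ∨ ◇¬p there: y:T. ✓
x: no successors, so □(p ∨ ◇¬p) holds vacuously. ✓
y: successors {w}; p ∨ ◇¬p there: w:T. ✓
— 4 worlds.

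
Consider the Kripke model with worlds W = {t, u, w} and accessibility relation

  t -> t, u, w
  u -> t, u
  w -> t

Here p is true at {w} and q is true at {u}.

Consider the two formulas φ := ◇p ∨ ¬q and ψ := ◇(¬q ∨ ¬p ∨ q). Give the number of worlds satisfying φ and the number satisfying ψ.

For ◇p ∨ ¬q:
t: ◇p is T, ¬q is T. ✓
u: ◇p is F, ¬q is F. ✗
w: ◇p is F, ¬q is T. ✓
— 2 worlds.
For ◇(¬q ∨ ¬p ∨ q):
t: successors {t, u, w}; ¬q ∨ ¬p ∨ q there: t:T, u:T, w:T. ✓
u: successors {t, u}; ¬q ∨ ¬p ∨ q there: t:T, u:T. ✓
w: successors {t}; ¬q ∨ ¬p ∨ q there: t:T. ✓
— 3 worlds.

2 and 3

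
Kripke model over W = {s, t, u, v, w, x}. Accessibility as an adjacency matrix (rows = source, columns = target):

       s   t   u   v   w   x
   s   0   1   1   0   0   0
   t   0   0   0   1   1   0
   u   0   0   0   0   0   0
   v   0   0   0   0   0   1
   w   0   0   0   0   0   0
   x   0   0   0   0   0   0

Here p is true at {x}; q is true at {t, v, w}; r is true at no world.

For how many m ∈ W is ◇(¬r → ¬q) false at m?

s: successors {t, u}; ¬r → ¬q there: t:F, u:T. ✓
t: successors {v, w}; ¬r → ¬q there: v:F, w:F. ✗
u: no successors, so ◇(¬r → ¬q) fails. ✗
v: successors {x}; ¬r → ¬q there: x:T. ✓
w: no successors, so ◇(¬r → ¬q) fails. ✗
x: no successors, so ◇(¬r → ¬q) fails. ✗
Satisfying worlds: {s, v}.
So ◇(¬r → ¬q) fails at the other 4 worlds.

4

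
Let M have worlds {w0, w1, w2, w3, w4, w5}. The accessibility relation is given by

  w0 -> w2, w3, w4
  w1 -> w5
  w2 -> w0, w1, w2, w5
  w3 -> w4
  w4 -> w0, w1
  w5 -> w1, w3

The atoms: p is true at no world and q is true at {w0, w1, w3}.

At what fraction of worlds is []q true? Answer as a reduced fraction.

1/3

w0: successors {w2, w3, w4}; q there: w2:F, w3:T, w4:F. ✗
w1: successors {w5}; q there: w5:F. ✗
w2: successors {w0, w1, w2, w5}; q there: w0:T, w1:T, w2:F, w5:F. ✗
w3: successors {w4}; q there: w4:F. ✗
w4: successors {w0, w1}; q there: w0:T, w1:T. ✓
w5: successors {w1, w3}; q there: w1:T, w3:T. ✓
That's 2 of 6 worlds, so 2/6 = 1/3.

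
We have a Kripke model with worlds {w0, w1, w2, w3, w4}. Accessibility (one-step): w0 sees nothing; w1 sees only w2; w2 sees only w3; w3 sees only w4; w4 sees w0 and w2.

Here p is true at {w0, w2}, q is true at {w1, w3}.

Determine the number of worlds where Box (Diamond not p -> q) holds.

w0: no successors, so Box (Diamond not p -> q) holds vacuously. ✓
w1: successors {w2}; Diamond not p -> q there: w2:F. ✗
w2: successors {w3}; Diamond not p -> q there: w3:T. ✓
w3: successors {w4}; Diamond not p -> q there: w4:T. ✓
w4: successors {w0, w2}; Diamond not p -> q there: w0:T, w2:F. ✗
Satisfying worlds: {w0, w2, w3}.

3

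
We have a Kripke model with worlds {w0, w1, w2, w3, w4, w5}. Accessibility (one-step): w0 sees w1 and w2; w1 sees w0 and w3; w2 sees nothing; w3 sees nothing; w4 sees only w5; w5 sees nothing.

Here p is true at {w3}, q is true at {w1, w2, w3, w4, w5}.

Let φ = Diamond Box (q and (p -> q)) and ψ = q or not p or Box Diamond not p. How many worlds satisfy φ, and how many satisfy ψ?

For Diamond Box (q and (p -> q)):
w0: successors {w1, w2}; Box (q and (p -> q)) there: w1:F, w2:T. ✓
w1: successors {w0, w3}; Box (q and (p -> q)) there: w0:T, w3:T. ✓
w2: no successors, so Diamond Box (q and (p -> q)) fails. ✗
w3: no successors, so Diamond Box (q and (p -> q)) fails. ✗
w4: successors {w5}; Box (q and (p -> q)) there: w5:T. ✓
w5: no successors, so Diamond Box (q and (p -> q)) fails. ✗
— 3 worlds.
For q or not p or Box Diamond not p:
w0: q or not p is T, Box Diamond not p is F. ✓
w1: q or not p is T, Box Diamond not p is F. ✓
w2: q or not p is T, Box Diamond not p is T. ✓
w3: q or not p is T, Box Diamond not p is T. ✓
w4: q or not p is T, Box Diamond not p is F. ✓
w5: q or not p is T, Box Diamond not p is T. ✓
— 6 worlds.

3 and 6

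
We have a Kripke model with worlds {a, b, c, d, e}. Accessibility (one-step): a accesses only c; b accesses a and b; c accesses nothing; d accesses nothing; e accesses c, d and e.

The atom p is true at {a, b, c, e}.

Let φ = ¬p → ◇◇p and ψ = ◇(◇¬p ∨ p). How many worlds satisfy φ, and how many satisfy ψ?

4 and 3

For ¬p → ◇◇p:
a: ¬p is F, ◇◇p is F. ✓
b: ¬p is F, ◇◇p is T. ✓
c: ¬p is F, ◇◇p is F. ✓
d: ¬p is T, ◇◇p is F. ✗
e: ¬p is F, ◇◇p is T. ✓
— 4 worlds.
For ◇(◇¬p ∨ p):
a: successors {c}; ◇¬p ∨ p there: c:T. ✓
b: successors {a, b}; ◇¬p ∨ p there: a:T, b:T. ✓
c: no successors, so ◇(◇¬p ∨ p) fails. ✗
d: no successors, so ◇(◇¬p ∨ p) fails. ✗
e: successors {c, d, e}; ◇¬p ∨ p there: c:T, d:F, e:T. ✓
— 3 worlds.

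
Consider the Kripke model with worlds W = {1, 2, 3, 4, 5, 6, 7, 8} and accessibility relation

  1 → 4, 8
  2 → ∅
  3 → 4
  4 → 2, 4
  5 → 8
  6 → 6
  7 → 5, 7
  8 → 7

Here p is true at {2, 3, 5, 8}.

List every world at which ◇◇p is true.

{1, 3, 4, 7, 8}

1: successors {4, 8}; ◇p there: 4:T, 8:F. ✓
2: no successors, so ◇◇p fails. ✗
3: successors {4}; ◇p there: 4:T. ✓
4: successors {2, 4}; ◇p there: 2:F, 4:T. ✓
5: successors {8}; ◇p there: 8:F. ✗
6: successors {6}; ◇p there: 6:F. ✗
7: successors {5, 7}; ◇p there: 5:T, 7:T. ✓
8: successors {7}; ◇p there: 7:T. ✓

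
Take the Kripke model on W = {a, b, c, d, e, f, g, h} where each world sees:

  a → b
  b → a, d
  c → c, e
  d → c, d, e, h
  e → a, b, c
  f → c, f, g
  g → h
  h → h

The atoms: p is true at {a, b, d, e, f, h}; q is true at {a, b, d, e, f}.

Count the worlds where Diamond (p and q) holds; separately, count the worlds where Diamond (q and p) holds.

6 and 6

For Diamond (p and q):
a: successors {b}; p and q there: b:T. ✓
b: successors {a, d}; p and q there: a:T, d:T. ✓
c: successors {c, e}; p and q there: c:F, e:T. ✓
d: successors {c, d, e, h}; p and q there: c:F, d:T, e:T, h:F. ✓
e: successors {a, b, c}; p and q there: a:T, b:T, c:F. ✓
f: successors {c, f, g}; p and q there: c:F, f:T, g:F. ✓
g: successors {h}; p and q there: h:F. ✗
h: successors {h}; p and q there: h:F. ✗
— 6 worlds.
For Diamond (q and p):
a: successors {b}; q and p there: b:T. ✓
b: successors {a, d}; q and p there: a:T, d:T. ✓
c: successors {c, e}; q and p there: c:F, e:T. ✓
d: successors {c, d, e, h}; q and p there: c:F, d:T, e:T, h:F. ✓
e: successors {a, b, c}; q and p there: a:T, b:T, c:F. ✓
f: successors {c, f, g}; q and p there: c:F, f:T, g:F. ✓
g: successors {h}; q and p there: h:F. ✗
h: successors {h}; q and p there: h:F. ✗
— 6 worlds.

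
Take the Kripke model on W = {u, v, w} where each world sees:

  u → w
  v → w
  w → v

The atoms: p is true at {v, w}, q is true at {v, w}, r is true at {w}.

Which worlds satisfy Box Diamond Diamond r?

{u, v}

u: successors {w}; Diamond Diamond r there: w:T. ✓
v: successors {w}; Diamond Diamond r there: w:T. ✓
w: successors {v}; Diamond Diamond r there: v:F. ✗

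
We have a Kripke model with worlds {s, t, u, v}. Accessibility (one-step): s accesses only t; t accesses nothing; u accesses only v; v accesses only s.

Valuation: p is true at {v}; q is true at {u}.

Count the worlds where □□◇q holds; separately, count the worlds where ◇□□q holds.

2 and 2

For □□◇q:
s: successors {t}; □◇q there: t:T. ✓
t: no successors, so □□◇q holds vacuously. ✓
u: successors {v}; □◇q there: v:F. ✗
v: successors {s}; □◇q there: s:F. ✗
— 2 worlds.
For ◇□□q:
s: successors {t}; □□q there: t:T. ✓
t: no successors, so ◇□□q fails. ✗
u: successors {v}; □□q there: v:F. ✗
v: successors {s}; □□q there: s:T. ✓
— 2 worlds.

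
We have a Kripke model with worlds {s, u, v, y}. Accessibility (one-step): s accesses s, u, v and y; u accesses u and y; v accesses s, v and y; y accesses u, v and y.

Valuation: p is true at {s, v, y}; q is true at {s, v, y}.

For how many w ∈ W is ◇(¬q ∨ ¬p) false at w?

s: successors {s, u, v, y}; ¬q ∨ ¬p there: s:F, u:T, v:F, y:F. ✓
u: successors {u, y}; ¬q ∨ ¬p there: u:T, y:F. ✓
v: successors {s, v, y}; ¬q ∨ ¬p there: s:F, v:F, y:F. ✗
y: successors {u, v, y}; ¬q ∨ ¬p there: u:T, v:F, y:F. ✓
Satisfying worlds: {s, u, y}.
So ◇(¬q ∨ ¬p) fails at the other 1 world.

1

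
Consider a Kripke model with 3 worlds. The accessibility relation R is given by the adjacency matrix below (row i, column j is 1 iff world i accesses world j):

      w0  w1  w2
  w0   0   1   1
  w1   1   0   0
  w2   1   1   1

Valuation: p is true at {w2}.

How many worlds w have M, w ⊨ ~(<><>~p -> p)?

w0: <><>~p -> p is F. ✓
w1: <><>~p -> p is F. ✓
w2: <><>~p -> p is T. ✗
Satisfying worlds: {w0, w1}.

2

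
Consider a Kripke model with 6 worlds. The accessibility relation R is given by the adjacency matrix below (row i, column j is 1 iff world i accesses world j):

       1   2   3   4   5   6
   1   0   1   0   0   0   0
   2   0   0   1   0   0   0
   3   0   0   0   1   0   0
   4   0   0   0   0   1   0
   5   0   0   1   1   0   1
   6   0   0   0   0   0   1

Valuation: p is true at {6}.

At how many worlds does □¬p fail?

1: successors {2}; ¬p there: 2:T. ✓
2: successors {3}; ¬p there: 3:T. ✓
3: successors {4}; ¬p there: 4:T. ✓
4: successors {5}; ¬p there: 5:T. ✓
5: successors {3, 4, 6}; ¬p there: 3:T, 4:T, 6:F. ✗
6: successors {6}; ¬p there: 6:F. ✗
Satisfying worlds: {1, 2, 3, 4}.
So □¬p fails at the other 2 worlds.

2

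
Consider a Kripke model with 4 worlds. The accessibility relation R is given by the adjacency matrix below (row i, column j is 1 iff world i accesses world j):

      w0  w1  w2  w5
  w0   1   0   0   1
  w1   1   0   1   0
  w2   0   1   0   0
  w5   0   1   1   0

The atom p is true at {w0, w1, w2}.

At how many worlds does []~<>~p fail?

2

w0: successors {w0, w5}; ~<>~p there: w0:F, w5:T. ✗
w1: successors {w0, w2}; ~<>~p there: w0:F, w2:T. ✗
w2: successors {w1}; ~<>~p there: w1:T. ✓
w5: successors {w1, w2}; ~<>~p there: w1:T, w2:T. ✓
Satisfying worlds: {w2, w5}.
So []~<>~p fails at the other 2 worlds.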